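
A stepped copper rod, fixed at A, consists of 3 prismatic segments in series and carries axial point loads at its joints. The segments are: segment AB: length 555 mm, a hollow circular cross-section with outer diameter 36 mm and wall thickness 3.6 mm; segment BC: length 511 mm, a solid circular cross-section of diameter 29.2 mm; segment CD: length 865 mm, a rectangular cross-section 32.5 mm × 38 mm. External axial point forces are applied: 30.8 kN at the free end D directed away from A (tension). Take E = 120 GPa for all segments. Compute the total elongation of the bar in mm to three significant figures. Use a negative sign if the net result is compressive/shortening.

0.764 mm

Internal axial forces (sectioning from the free end, tension +): N_CD = 30.8 kN, N_BC = 30.8 kN, N_AB = 30.8 kN.
A_AB = 366.4 mm².
A_BC = 669.7 mm².
A_CD = 1235 mm².
δ_AB = 30800·555/(366.4·120000) = 0.3887 mm
δ_BC = 30800·511/(669.7·120000) = 0.1959 mm
δ_CD = 30800·865/(1235·120000) = 0.1798 mm
δ = Σδ_i = 0.7644 mm.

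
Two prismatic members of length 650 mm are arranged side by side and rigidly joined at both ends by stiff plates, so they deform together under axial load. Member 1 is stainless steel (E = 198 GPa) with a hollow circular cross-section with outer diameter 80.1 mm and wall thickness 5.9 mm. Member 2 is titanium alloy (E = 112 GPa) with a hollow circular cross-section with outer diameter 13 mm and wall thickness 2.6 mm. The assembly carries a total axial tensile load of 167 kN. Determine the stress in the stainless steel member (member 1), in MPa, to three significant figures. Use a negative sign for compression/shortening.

117 MPa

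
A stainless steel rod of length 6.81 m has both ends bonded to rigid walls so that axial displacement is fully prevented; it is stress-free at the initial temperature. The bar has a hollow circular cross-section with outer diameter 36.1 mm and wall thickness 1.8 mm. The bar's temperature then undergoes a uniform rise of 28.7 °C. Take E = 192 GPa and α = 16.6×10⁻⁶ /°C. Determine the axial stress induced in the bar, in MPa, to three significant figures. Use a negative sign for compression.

-91.5 MPa

Free thermal expansion αLΔT = 16.6e-6 · 6810 · 28.7 = 3.244 mm.
The walls impose strain ε = −(3.244)/6810 = -4.7642e-04; σ = Eε = 192000 · -4.7642e-04 = -91.47 MPa.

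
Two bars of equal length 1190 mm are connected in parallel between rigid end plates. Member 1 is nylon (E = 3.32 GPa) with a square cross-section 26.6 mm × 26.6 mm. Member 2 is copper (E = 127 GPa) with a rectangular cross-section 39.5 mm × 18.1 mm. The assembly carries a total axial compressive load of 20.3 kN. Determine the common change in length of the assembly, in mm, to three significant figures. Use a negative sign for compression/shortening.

-0.259 mm

A_1 = 707.6 mm².
A_2 = 715 mm².
Equal strain + equilibrium ⇒ each member carries load in proportion to AE: A₁E₁ = 2349000 N, A₂E₂ = 90800000 N, ΣAE = 93150000 N.
δ = PL/ΣAE = -20300·1190/93150000 = -0.2593 mm.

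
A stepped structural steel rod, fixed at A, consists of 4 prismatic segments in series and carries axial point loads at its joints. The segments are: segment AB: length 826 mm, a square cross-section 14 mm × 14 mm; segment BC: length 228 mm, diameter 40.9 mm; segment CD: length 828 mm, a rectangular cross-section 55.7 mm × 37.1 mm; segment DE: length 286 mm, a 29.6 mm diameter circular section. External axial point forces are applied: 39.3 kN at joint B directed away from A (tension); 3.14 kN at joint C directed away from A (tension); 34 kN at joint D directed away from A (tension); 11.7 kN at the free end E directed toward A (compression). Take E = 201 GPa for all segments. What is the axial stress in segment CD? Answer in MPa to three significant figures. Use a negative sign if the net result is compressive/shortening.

10.8 MPa

Internal axial forces (sectioning from the free end, tension +): N_DE = -11.7 kN, N_CD = 22.3 kN, N_BC = 25.44 kN, N_AB = 64.74 kN.
A_CD = 2066 mm².
σ_CD = N_CD/A_CD = 22300/2066 = 10.79 MPa.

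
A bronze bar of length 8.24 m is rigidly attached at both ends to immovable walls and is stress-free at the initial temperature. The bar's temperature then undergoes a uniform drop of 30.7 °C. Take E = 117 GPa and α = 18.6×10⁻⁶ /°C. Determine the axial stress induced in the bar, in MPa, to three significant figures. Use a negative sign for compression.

66.8 MPa

Free thermal expansion αLΔT = 18.6e-6 · 8240 · -30.7 = -4.705 mm.
The walls impose strain ε = −(-4.705)/8240 = 5.7102e-04; σ = Eε = 117000 · 5.7102e-04 = 66.81 MPa.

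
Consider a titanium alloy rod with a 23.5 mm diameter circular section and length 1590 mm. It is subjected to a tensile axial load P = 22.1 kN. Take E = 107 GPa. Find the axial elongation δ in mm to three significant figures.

A = 433.7 mm².
δ_mech = NL/(AE) = 22100·1590/(433.7·107000) = 0.7571 mm.

0.757 mm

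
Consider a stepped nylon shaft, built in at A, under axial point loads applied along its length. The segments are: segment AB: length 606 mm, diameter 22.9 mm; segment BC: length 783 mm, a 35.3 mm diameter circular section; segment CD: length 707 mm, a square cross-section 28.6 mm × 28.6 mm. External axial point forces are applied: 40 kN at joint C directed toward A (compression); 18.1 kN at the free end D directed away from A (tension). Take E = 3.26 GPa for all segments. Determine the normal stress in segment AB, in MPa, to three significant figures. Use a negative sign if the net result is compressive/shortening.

-53.2 MPa

Internal axial forces (sectioning from the free end, tension +): N_CD = 18.1 kN, N_BC = -21.9 kN, N_AB = -21.9 kN.
A_AB = 411.9 mm².
σ_AB = N_AB/A_AB = -21900/411.9 = -53.17 MPa.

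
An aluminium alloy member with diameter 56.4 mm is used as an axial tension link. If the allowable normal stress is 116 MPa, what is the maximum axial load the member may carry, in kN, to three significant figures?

A = 2498 mm².
P_max = σ_allow · A = 116 · 2498 = 289800 N = 289.8 kN.

290 kN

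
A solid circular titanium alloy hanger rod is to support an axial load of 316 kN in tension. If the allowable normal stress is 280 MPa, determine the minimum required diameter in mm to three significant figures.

Required area A ≥ P/σ_allow = 316000/280 = 1129 mm².
For a solid circular section, d ≥ √(4A/π) = 37.91 mm.

37.9 mm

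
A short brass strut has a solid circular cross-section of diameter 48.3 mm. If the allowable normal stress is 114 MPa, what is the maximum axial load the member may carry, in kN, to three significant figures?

209 kN

A = 1832 mm².
P_max = σ_allow · A = 114 · 1832 = 208900 N = 208.9 kN.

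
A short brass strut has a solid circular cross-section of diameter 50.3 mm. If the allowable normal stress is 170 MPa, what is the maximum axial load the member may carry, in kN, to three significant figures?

A = 1987 mm².
P_max = σ_allow · A = 170 · 1987 = 337800 N = 337.8 kN.

338 kN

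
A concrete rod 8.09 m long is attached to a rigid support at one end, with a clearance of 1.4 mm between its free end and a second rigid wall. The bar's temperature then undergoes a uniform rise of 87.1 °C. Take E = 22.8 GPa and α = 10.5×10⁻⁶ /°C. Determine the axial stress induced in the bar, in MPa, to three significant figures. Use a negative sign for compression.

-16.9 MPa

Free thermal expansion αLΔT = 10.5e-6 · 8090 · 87.1 = 7.399 mm.
The walls engage after the gap closes; constrained expansion = 7.399 − 1.4 = 5.999 mm.
The walls impose strain ε = −(5.999)/8090 = -7.4150e-04; σ = Eε = 22800 · -7.4150e-04 = -16.91 MPa.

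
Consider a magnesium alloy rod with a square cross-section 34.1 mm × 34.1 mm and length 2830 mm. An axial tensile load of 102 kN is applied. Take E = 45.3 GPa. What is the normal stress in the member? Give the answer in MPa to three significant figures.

87.7 MPa

A = 1163 mm².
σ = N/A = 102000/1163 = 87.72 MPa.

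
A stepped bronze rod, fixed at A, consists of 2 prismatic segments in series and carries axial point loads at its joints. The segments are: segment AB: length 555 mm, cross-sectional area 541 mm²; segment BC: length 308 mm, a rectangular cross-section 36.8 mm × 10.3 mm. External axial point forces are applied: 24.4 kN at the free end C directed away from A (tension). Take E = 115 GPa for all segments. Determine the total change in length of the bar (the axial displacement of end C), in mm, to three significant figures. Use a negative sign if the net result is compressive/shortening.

0.390 mm

Internal axial forces (sectioning from the free end, tension +): N_BC = 24.4 kN, N_AB = 24.4 kN.
A_BC = 379 mm².
δ_AB = 24400·555/(541·115000) = 0.2177 mm
δ_BC = 24400·308/(379·115000) = 0.1724 mm
δ = Σδ_i = 0.3901 mm.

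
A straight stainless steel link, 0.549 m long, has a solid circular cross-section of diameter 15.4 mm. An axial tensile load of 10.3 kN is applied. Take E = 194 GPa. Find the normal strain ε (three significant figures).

A = 186.3 mm².
σ = N/A = 55.3 MPa; ε = σ/E = 55.3/194000 = 2.850e-04.

2.85e-04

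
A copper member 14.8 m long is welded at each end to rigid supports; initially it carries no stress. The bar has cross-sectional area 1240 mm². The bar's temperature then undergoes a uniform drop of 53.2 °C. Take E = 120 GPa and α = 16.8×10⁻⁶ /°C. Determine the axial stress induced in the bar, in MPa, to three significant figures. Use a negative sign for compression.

107 MPa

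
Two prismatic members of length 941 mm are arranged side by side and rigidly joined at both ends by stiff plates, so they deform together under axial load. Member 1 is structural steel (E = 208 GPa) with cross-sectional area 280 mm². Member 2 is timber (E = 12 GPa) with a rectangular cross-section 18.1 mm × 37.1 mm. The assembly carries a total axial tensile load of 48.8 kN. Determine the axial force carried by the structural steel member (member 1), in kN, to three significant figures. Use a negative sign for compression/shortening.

A_2 = 671.5 mm².
Equal strain + equilibrium ⇒ each member carries load in proportion to AE: A₁E₁ = 58240000 N, A₂E₂ = 8058000 N, ΣAE = 66300000 N.
F₁ = P·A₁E₁/ΣAE = 48800·58240000/66300000 = 42870 N.

42.9 kN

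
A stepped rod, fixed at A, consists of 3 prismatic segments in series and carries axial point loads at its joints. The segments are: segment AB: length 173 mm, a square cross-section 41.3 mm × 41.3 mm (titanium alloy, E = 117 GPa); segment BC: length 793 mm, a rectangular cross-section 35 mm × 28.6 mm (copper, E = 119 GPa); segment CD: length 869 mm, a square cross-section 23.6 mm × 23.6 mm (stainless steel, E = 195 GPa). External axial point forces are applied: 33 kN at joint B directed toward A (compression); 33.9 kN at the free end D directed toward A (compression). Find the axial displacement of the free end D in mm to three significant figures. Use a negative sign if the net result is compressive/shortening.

-0.555 mm

Internal axial forces (sectioning from the free end, tension +): N_CD = -33.9 kN, N_BC = -33.9 kN, N_AB = -66.9 kN.
A_AB = 1706 mm².
A_BC = 1001 mm².
A_CD = 557 mm².
δ_AB = -66900·173/(1706·117000) = -0.05799 mm
δ_BC = -33900·793/(1001·119000) = -0.2257 mm
δ_CD = -33900·869/(557·195000) = -0.2712 mm
δ = Σδ_i = -0.5549 mm.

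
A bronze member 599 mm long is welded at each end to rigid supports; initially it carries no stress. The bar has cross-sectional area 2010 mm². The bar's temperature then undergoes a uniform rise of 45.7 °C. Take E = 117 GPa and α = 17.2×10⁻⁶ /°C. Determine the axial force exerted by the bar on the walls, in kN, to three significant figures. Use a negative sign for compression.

Free thermal expansion αLΔT = 17.2e-6 · 599 · 45.7 = 0.4708 mm.
The walls impose strain ε = −(0.4708)/599 = -7.8604e-04; σ = Eε = 117000 · -7.8604e-04 = -91.97 MPa.
Wall reaction R = σ·A = -91.97·2010 = -184900 N = -184.9 kN.

-185 kN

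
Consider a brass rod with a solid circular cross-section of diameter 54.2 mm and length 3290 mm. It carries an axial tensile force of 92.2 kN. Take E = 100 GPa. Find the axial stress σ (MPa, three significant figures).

A = 2307 mm².
σ = N/A = 92200/2307 = 39.96 MPa.

40.0 MPa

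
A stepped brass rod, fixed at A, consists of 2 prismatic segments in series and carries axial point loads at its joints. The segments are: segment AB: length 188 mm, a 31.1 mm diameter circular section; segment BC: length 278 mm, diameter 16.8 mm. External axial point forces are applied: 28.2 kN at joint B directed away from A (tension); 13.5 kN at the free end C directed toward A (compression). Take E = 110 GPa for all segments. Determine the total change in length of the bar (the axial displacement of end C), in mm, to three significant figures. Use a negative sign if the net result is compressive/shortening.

-0.121 mm

Internal axial forces (sectioning from the free end, tension +): N_BC = -13.5 kN, N_AB = 14.7 kN.
A_AB = 759.6 mm².
A_BC = 221.7 mm².
δ_AB = 14700·188/(759.6·110000) = 0.03307 mm
δ_BC = -13500·278/(221.7·110000) = -0.1539 mm
δ = Σδ_i = -0.1208 mm.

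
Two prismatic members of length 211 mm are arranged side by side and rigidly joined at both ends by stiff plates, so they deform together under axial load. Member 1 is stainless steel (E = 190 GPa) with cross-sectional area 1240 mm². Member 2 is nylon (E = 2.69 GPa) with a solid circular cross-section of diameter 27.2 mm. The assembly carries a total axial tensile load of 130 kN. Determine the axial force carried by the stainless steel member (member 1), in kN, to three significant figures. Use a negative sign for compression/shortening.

A_2 = 581.1 mm².
Equal strain + equilibrium ⇒ each member carries load in proportion to AE: A₁E₁ = 235600000 N, A₂E₂ = 1563000 N, ΣAE = 237200000 N.
F₁ = P·A₁E₁/ΣAE = 130000·235600000/237200000 = 129100 N.

129 kN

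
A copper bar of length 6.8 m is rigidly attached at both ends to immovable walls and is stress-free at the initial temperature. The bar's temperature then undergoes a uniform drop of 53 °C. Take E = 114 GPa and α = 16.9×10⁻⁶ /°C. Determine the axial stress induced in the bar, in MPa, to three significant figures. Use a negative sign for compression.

102 MPa

Free thermal expansion αLΔT = 16.9e-6 · 6800 · -53 = -6.091 mm.
The walls impose strain ε = −(-6.091)/6800 = 8.9570e-04; σ = Eε = 114000 · 8.9570e-04 = 102.1 MPa.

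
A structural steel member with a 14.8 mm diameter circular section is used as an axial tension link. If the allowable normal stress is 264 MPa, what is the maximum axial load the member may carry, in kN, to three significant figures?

45.4 kN

A = 172 mm².
P_max = σ_allow · A = 264 · 172 = 45420 N = 45.42 kN.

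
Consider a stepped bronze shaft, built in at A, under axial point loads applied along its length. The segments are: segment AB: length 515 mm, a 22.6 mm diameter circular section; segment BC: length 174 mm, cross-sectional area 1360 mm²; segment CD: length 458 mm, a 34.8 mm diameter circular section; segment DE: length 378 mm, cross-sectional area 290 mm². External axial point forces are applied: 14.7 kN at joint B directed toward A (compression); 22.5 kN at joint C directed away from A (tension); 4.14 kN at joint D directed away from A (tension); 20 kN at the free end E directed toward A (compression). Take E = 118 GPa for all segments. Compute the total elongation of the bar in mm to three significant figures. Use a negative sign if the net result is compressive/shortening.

Internal axial forces (sectioning from the free end, tension +): N_DE = -20 kN, N_CD = -15.86 kN, N_BC = 6.64 kN, N_AB = -8.06 kN.
A_AB = 401.1 mm².
A_CD = 951.1 mm².
δ_AB = -8060·515/(401.1·118000) = -0.08769 mm
δ_BC = 6640·174/(1360·118000) = 0.007199 mm
δ_CD = -15860·458/(951.1·118000) = -0.06472 mm
δ_DE = -20000·378/(290·118000) = -0.2209 mm
δ = Σδ_i = -0.3661 mm.

-0.366 mm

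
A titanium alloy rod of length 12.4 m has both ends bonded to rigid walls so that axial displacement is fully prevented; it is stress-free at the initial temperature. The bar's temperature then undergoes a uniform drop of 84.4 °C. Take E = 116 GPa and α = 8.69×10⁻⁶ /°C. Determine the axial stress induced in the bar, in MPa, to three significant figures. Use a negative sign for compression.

Free thermal expansion αLΔT = 8.69e-6 · 12400 · -84.4 = -9.095 mm.
The walls impose strain ε = −(-9.095)/12400 = 7.3344e-04; σ = Eε = 116000 · 7.3344e-04 = 85.08 MPa.

85.1 MPa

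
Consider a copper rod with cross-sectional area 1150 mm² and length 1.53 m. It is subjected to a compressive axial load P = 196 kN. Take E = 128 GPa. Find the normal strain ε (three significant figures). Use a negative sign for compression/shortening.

-0.00133

σ = N/A = -170.4 MPa; ε = σ/E = -170.4/128000 = -1.332e-03.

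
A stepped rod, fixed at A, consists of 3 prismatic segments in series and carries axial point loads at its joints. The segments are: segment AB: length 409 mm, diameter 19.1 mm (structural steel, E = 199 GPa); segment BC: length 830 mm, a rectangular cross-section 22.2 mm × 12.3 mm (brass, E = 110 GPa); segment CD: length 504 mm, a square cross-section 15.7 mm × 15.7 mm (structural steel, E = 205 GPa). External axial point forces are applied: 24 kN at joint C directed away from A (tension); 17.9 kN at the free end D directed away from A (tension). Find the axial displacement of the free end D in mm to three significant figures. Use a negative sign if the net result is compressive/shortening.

1.64 mm

Internal axial forces (sectioning from the free end, tension +): N_CD = 17.9 kN, N_BC = 41.9 kN, N_AB = 41.9 kN.
A_AB = 286.5 mm².
A_BC = 273.1 mm².
A_CD = 246.5 mm².
δ_AB = 41900·409/(286.5·199000) = 0.3006 mm
δ_BC = 41900·830/(273.1·110000) = 1.158 mm
δ_CD = 17900·504/(246.5·205000) = 0.1785 mm
δ = Σδ_i = 1.637 mm.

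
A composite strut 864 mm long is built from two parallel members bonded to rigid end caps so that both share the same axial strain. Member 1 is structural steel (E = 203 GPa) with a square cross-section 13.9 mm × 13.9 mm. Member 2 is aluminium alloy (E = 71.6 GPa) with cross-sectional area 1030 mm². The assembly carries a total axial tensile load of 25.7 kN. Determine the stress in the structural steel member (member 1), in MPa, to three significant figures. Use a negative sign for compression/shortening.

A_1 = 193.2 mm².
Equal strain + equilibrium ⇒ each member carries load in proportion to AE: A₁E₁ = 39220000 N, A₂E₂ = 73750000 N, ΣAE = 113000000 N.
σ₁ = P·E₁/ΣAE = 25700·203000/113000000 = 46.18 MPa.

46.2 MPa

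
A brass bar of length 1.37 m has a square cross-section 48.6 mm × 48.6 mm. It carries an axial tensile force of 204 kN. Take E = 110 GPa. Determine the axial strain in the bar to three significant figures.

7.85e-04

A = 2362 mm².
σ = N/A = 86.37 MPa; ε = σ/E = 86.37/110000 = 7.852e-04.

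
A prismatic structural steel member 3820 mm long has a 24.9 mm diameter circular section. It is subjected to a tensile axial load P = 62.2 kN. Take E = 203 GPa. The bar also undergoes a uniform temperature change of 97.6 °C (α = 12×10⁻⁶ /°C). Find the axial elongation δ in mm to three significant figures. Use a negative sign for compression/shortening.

6.88 mm

A = 487 mm².
δ_mech = NL/(AE) = 62200·3820/(487·203000) = 2.404 mm.
δ_thermal = αLΔT = 12e-6·3820·97.6 = 4.474 mm.
δ = δ_mech + δ_thermal = 6.878 mm.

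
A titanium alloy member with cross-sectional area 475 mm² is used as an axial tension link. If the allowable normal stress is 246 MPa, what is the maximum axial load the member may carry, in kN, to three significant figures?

P_max = σ_allow · A = 246 · 475 = 116800 N = 116.8 kN.

117 kN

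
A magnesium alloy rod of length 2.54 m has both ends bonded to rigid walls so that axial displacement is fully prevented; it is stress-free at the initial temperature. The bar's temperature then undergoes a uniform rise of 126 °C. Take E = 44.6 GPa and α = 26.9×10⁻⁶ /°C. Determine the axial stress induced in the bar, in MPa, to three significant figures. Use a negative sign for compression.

-151 MPa

Free thermal expansion αLΔT = 26.9e-6 · 2540 · 126 = 8.609 mm.
The walls impose strain ε = −(8.609)/2540 = -3.3894e-03; σ = Eε = 44600 · -3.3894e-03 = -151.2 MPa.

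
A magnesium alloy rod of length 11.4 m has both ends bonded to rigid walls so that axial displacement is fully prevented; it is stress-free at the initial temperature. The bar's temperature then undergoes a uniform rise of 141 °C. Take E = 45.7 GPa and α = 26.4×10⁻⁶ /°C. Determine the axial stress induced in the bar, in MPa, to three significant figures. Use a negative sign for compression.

-170 MPa

Free thermal expansion αLΔT = 26.4e-6 · 11400 · 141 = 42.44 mm.
The walls impose strain ε = −(42.44)/11400 = -3.7224e-03; σ = Eε = 45700 · -3.7224e-03 = -170.1 MPa.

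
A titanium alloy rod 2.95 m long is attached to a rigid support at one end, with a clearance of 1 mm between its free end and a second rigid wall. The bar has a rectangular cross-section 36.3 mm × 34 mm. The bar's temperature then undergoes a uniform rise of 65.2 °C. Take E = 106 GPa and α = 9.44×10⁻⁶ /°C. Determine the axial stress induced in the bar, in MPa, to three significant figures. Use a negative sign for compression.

Free thermal expansion αLΔT = 9.44e-6 · 2950 · 65.2 = 1.816 mm.
The walls engage after the gap closes; constrained expansion = 1.816 − 1 = 0.8157 mm.
The walls impose strain ε = −(0.8157)/2950 = -2.7650e-04; σ = Eε = 106000 · -2.7650e-04 = -29.31 MPa.

-29.3 MPa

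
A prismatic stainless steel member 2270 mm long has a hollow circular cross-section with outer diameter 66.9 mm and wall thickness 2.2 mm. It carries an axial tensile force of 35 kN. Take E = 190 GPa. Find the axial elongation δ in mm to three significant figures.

0.935 mm

A = 447.2 mm².
δ_mech = NL/(AE) = 35000·2270/(447.2·190000) = 0.9351 mm.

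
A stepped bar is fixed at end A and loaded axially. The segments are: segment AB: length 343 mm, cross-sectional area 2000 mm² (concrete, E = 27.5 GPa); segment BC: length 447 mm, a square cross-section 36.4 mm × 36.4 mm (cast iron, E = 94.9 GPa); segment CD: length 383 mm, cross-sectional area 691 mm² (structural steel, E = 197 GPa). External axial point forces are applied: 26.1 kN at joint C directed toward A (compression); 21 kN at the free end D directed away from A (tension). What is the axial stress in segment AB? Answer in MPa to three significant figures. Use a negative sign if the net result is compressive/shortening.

-2.55 MPa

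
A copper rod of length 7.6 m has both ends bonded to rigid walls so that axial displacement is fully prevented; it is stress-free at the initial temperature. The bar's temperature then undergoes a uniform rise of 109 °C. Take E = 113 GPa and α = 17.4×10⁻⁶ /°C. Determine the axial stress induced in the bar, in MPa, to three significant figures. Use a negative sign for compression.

-214 MPa

Free thermal expansion αLΔT = 17.4e-6 · 7600 · 109 = 14.41 mm.
The walls impose strain ε = −(14.41)/7600 = -1.8966e-03; σ = Eε = 113000 · -1.8966e-03 = -214.3 MPa.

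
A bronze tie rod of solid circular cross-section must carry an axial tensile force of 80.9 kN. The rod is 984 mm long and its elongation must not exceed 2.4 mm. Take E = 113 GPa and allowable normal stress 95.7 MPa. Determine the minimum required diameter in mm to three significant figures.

Required area A ≥ P/σ_allow = 80900/95.7 = 845.4 mm².
For a solid circular section, d ≥ √(4A/π) = 32.81 mm.
Elongation limit: A ≥ PL/(Eδ_allow) = 80900·984/(113000·2.4) = 293.5 mm² ⇒ d ≥ 19.33 mm.
The stress limit governs.

32.8 mm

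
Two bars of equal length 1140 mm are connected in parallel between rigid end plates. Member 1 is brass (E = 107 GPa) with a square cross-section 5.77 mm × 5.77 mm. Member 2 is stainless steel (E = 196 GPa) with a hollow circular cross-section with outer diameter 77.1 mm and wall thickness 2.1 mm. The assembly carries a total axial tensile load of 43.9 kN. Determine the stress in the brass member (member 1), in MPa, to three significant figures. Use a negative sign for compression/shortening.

A_1 = 33.29 mm².
A_2 = 494.8 mm².
Equal strain + equilibrium ⇒ each member carries load in proportion to AE: A₁E₁ = 3562000 N, A₂E₂ = 96980000 N, ΣAE = 100500000 N.
σ₁ = P·E₁/ΣAE = 43900·107000/100500000 = 46.72 MPa.

46.7 MPa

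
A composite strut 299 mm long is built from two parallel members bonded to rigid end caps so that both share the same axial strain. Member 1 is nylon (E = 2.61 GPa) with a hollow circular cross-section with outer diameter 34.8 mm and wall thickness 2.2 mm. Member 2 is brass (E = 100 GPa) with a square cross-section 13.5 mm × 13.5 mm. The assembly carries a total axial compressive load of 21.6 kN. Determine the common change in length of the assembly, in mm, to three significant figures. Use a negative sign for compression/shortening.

-0.343 mm

A_1 = 225.3 mm².
A_2 = 182.2 mm².
Equal strain + equilibrium ⇒ each member carries load in proportion to AE: A₁E₁ = 588100 N, A₂E₂ = 18220000 N, ΣAE = 18810000 N.
δ = PL/ΣAE = -21600·299/18810000 = -0.3433 mm.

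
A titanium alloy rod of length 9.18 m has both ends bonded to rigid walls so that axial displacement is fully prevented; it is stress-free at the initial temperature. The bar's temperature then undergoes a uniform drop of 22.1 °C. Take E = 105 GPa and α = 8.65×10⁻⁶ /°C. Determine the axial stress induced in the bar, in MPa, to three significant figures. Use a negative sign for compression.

Free thermal expansion αLΔT = 8.65e-6 · 9180 · -22.1 = -1.755 mm.
The walls impose strain ε = −(-1.755)/9180 = 1.9117e-04; σ = Eε = 105000 · 1.9117e-04 = 20.07 MPa.

20.1 MPa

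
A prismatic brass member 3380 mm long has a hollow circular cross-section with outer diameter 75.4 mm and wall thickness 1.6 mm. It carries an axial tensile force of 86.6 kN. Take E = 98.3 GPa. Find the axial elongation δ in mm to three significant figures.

8.03 mm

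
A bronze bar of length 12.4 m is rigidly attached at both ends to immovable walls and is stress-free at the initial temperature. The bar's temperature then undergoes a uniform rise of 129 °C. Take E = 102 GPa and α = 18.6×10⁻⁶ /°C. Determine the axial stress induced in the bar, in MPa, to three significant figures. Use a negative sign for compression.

-245 MPa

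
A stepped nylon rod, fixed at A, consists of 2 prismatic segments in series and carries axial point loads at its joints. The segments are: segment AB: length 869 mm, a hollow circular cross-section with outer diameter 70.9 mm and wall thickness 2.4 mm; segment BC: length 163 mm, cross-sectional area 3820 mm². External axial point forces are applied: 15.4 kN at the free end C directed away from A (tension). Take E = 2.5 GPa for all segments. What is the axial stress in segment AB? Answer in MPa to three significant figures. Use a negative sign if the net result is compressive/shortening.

Internal axial forces (sectioning from the free end, tension +): N_BC = 15.4 kN, N_AB = 15.4 kN.
A_AB = 516.5 mm².
σ_AB = N_AB/A_AB = 15400/516.5 = 29.82 MPa.

29.8 MPa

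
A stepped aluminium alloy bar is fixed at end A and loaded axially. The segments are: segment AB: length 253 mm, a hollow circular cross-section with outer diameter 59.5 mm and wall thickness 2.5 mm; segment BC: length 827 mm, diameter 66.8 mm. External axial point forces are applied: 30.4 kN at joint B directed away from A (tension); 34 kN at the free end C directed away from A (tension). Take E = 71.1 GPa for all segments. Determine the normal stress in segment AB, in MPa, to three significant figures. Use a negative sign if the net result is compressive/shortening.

144 MPa

Internal axial forces (sectioning from the free end, tension +): N_BC = 34 kN, N_AB = 64.4 kN.
A_AB = 447.7 mm².
σ_AB = N_AB/A_AB = 64400/447.7 = 143.9 MPa.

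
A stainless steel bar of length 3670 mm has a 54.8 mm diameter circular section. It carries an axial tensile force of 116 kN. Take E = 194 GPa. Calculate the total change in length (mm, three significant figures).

A = 2359 mm².
δ_mech = NL/(AE) = 116000·3670/(2359·194000) = 0.9304 mm.

0.930 mm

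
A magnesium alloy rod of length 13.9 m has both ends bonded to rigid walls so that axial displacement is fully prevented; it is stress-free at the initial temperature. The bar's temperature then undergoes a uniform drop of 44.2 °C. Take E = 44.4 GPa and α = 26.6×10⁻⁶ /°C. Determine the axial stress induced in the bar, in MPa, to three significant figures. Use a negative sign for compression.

52.2 MPa

Free thermal expansion αLΔT = 26.6e-6 · 13900 · -44.2 = -16.34 mm.
The walls impose strain ε = −(-16.34)/13900 = 1.1757e-03; σ = Eε = 44400 · 1.1757e-03 = 52.2 MPa.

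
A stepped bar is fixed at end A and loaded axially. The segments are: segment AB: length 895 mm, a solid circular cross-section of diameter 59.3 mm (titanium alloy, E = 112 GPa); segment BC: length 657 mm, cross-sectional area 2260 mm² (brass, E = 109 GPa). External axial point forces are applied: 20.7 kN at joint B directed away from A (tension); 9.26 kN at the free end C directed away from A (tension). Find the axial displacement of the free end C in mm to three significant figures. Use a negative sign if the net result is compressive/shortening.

0.111 mm

Internal axial forces (sectioning from the free end, tension +): N_BC = 9.26 kN, N_AB = 29.96 kN.
A_AB = 2762 mm².
δ_AB = 29960·895/(2762·112000) = 0.08669 mm
δ_BC = 9260·657/(2260·109000) = 0.0247 mm
δ = Σδ_i = 0.1114 mm.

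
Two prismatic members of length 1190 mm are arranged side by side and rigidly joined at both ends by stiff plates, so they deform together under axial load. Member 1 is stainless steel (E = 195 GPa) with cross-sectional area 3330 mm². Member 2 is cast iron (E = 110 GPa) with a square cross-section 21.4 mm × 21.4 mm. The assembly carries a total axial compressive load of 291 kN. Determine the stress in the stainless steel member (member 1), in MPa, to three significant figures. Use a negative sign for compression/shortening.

A_2 = 458 mm².
Equal strain + equilibrium ⇒ each member carries load in proportion to AE: A₁E₁ = 649400000 N, A₂E₂ = 50380000 N, ΣAE = 699700000 N.
σ₁ = P·E₁/ΣAE = -291000·195000/699700000 = -81.1 MPa.

-81.1 MPa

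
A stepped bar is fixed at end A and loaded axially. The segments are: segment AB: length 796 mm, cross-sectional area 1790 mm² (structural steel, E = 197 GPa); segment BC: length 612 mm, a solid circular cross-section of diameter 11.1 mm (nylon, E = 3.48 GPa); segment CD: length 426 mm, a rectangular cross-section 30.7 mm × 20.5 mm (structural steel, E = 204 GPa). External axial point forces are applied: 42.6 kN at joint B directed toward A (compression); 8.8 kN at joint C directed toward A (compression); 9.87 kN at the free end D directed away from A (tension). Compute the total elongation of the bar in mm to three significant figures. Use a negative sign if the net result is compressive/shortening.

1.88 mm

Internal axial forces (sectioning from the free end, tension +): N_CD = 9.87 kN, N_BC = 1.07 kN, N_AB = -41.53 kN.
A_BC = 96.77 mm².
A_CD = 629.4 mm².
δ_AB = -41530·796/(1790·197000) = -0.09375 mm
δ_BC = 1070·612/(96.77·3480) = 1.945 mm
δ_CD = 9870·426/(629.4·204000) = 0.03275 mm
δ = Σδ_i = 1.884 mm.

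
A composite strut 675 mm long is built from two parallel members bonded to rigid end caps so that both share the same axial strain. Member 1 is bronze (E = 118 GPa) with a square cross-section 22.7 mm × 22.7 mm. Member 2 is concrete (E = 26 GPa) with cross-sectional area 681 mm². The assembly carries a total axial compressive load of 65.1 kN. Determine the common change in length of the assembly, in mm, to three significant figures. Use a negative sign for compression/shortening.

-0.560 mm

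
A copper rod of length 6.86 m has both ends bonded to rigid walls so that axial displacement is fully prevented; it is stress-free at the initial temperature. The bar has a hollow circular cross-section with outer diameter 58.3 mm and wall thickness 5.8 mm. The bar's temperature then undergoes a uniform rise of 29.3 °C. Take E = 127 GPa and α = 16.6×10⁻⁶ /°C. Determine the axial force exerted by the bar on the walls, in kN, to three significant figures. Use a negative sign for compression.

-59.1 kN

Free thermal expansion αLΔT = 16.6e-6 · 6860 · 29.3 = 3.337 mm.
The walls impose strain ε = −(3.337)/6860 = -4.8638e-04; σ = Eε = 127000 · -4.8638e-04 = -61.77 MPa.
Wall reaction R = σ·A = -61.77·956.6 = -59090 N = -59.09 kN.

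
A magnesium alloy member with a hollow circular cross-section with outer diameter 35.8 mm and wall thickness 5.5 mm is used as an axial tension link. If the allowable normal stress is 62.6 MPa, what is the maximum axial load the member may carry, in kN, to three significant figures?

A = 523.5 mm².
P_max = σ_allow · A = 62.6 · 523.5 = 32770 N = 32.77 kN.

32.8 kN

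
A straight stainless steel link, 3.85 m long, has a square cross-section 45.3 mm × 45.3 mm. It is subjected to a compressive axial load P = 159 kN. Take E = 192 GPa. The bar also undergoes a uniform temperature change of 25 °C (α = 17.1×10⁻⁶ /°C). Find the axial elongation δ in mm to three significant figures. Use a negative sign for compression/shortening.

A = 2052 mm².
δ_mech = NL/(AE) = -159000·3850/(2052·192000) = -1.554 mm.
δ_thermal = αLΔT = 17.1e-6·3850·25 = 1.646 mm.
δ = δ_mech + δ_thermal = 0.0922 mm.

0.0922 mm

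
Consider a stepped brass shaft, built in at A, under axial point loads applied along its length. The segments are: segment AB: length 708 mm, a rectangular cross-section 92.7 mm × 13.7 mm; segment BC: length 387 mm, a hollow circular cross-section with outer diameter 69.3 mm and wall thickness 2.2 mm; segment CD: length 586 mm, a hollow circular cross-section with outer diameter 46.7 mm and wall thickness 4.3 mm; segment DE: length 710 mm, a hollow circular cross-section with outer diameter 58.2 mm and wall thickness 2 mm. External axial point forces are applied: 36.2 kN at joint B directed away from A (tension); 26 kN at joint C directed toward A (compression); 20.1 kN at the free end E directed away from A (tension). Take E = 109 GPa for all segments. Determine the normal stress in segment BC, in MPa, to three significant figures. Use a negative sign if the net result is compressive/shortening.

-12.7 MPa

Internal axial forces (sectioning from the free end, tension +): N_DE = 20.1 kN, N_CD = 20.1 kN, N_BC = -5.9 kN, N_AB = 30.3 kN.
A_BC = 463.8 mm².
σ_BC = N_BC/A_BC = -5900/463.8 = -12.72 MPa.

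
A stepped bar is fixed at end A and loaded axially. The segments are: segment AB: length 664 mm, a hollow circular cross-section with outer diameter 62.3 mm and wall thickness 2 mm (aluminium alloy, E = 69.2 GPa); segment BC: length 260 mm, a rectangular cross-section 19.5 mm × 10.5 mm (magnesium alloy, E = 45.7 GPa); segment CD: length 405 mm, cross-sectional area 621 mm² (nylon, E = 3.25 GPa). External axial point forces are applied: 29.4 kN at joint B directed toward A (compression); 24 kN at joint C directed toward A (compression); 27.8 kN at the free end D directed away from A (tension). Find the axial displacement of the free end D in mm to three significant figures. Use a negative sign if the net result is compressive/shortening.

5.04 mm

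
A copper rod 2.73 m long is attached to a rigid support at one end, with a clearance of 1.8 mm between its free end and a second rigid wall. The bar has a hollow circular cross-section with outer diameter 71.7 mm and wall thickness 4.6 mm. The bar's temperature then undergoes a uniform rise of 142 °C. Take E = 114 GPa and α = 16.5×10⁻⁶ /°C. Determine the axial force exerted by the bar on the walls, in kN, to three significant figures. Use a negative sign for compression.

Free thermal expansion αLΔT = 16.5e-6 · 2730 · 142 = 6.396 mm.
The walls engage after the gap closes; constrained expansion = 6.396 − 1.8 = 4.596 mm.
The walls impose strain ε = −(4.596)/2730 = -1.6837e-03; σ = Eε = 114000 · -1.6837e-03 = -191.9 MPa.
Wall reaction R = σ·A = -191.9·969.7 = -186100 N = -186.1 kN.

-186 kN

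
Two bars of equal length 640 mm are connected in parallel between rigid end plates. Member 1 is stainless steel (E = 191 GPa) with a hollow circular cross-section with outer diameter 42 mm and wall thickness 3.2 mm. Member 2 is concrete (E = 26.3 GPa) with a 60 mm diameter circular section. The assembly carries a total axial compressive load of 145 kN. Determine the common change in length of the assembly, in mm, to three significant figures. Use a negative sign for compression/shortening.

-0.623 mm

A_1 = 390.1 mm².
A_2 = 2827 mm².
Equal strain + equilibrium ⇒ each member carries load in proportion to AE: A₁E₁ = 74500000 N, A₂E₂ = 74360000 N, ΣAE = 148900000 N.
δ = PL/ΣAE = -145000·640/148900000 = -0.6234 mm.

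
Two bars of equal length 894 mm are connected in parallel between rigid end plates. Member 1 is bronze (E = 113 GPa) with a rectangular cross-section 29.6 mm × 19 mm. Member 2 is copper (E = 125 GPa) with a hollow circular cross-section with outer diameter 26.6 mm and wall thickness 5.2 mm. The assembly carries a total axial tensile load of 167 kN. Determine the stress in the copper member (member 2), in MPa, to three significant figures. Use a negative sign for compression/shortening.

A_1 = 562.4 mm².
A_2 = 349.6 mm².
Equal strain + equilibrium ⇒ each member carries load in proportion to AE: A₁E₁ = 63550000 N, A₂E₂ = 43700000 N, ΣAE = 107300000 N.
σ₂ = P·E₂/ΣAE = 167000·125000/107300000 = 194.6 MPa.

195 MPa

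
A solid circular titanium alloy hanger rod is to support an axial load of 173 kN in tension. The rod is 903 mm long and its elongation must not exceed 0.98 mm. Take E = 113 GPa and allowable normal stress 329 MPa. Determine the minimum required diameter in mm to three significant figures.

42.4 mm

Required area A ≥ P/σ_allow = 173000/329 = 525.8 mm².
For a solid circular section, d ≥ √(4A/π) = 25.87 mm.
Elongation limit: A ≥ PL/(Eδ_allow) = 173000·903/(113000·0.98) = 1411 mm² ⇒ d ≥ 42.38 mm.
The elongation limit governs.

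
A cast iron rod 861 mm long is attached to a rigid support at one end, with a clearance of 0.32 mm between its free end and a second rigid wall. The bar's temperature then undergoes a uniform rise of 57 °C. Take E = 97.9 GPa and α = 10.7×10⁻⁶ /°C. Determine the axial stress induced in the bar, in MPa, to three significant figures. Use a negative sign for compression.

Free thermal expansion αLΔT = 10.7e-6 · 861 · 57 = 0.5251 mm.
The walls engage after the gap closes; constrained expansion = 0.5251 − 0.32 = 0.2051 mm.
The walls impose strain ε = −(0.2051)/861 = -2.3824e-04; σ = Eε = 97900 · -2.3824e-04 = -23.32 MPa.

-23.3 MPa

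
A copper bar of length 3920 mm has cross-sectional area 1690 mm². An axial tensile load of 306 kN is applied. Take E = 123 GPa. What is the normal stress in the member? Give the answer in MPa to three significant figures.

σ = N/A = 306000/1690 = 181.1 MPa.

181 MPa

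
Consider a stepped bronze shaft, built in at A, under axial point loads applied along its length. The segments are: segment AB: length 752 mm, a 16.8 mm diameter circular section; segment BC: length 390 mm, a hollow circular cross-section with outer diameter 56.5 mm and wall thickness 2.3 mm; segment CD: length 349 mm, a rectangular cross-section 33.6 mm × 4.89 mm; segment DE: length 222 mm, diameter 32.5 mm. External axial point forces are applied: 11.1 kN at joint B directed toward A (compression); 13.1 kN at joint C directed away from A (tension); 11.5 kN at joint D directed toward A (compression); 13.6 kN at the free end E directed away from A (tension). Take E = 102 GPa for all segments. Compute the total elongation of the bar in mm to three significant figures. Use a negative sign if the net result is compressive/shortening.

0.364 mm

Internal axial forces (sectioning from the free end, tension +): N_DE = 13.6 kN, N_CD = 2.1 kN, N_BC = 15.2 kN, N_AB = 4.1 kN.
A_AB = 221.7 mm².
A_BC = 391.6 mm².
A_CD = 164.3 mm².
A_DE = 829.6 mm².
δ_AB = 4100·752/(221.7·102000) = 0.1364 mm
δ_BC = 15200·390/(391.6·102000) = 0.1484 mm
δ_CD = 2100·349/(164.3·102000) = 0.04373 mm
δ_DE = 13600·222/(829.6·102000) = 0.03568 mm
δ = Σδ_i = 0.3642 mm.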